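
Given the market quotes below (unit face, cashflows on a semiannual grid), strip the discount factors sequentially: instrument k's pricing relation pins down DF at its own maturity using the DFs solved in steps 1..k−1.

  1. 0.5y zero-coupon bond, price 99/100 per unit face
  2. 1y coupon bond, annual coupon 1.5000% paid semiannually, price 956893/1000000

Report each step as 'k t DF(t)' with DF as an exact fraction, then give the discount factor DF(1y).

step 1 [0.5y] zero: DF = P = 99/100 ≈ 0.990000
step 2 [1y] bond c/2=3/400: DF=(956893/1000000 − 3/400·(0.990000))/(1+3/400) = 589/625 ≈ 0.942400

1 1/2 99/100
2 1 589/625
DF(1y) = 589/625 ≈ 0.942400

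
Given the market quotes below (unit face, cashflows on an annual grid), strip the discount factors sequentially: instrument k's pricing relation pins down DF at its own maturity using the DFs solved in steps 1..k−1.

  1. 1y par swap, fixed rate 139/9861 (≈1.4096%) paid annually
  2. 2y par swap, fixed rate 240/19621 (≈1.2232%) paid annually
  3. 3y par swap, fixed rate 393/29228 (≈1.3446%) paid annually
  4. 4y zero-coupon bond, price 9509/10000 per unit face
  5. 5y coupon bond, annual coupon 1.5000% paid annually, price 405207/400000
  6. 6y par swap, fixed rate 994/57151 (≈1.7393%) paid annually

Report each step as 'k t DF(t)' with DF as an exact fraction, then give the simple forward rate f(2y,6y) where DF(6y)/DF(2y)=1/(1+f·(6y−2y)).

step 1 [1y] swap r/1=139/9861: DF=(1 − 139/9861·(0))/(1+139/9861) = 9861/10000 ≈ 0.986100
step 2 [2y] swap r/1=240/19621: DF=(1 − 240/19621·(0.986100))/(1+240/19621) = 122/125 ≈ 0.976000
step 3 [3y] swap r/1=393/29228: DF=(1 − 393/29228·(0.986100+0.976000))/(1+393/29228) = 9607/10000 ≈ 0.960700
step 4 [4y] zero: DF = P = 9509/10000 ≈ 0.950900
step 5 [5y] bond c/1=3/200: DF=(405207/400000 − 3/200·(0.986100+0.976000+0.960700+0.950900))/(1+3/200) = 588/625 ≈ 0.940800
step 6 [6y] swap r/1=994/57151: DF=(1 − 994/57151·(0.986100+0.976000+0.960700+0.950900+0.940800))/(1+994/57151) = 4503/5000 ≈ 0.900600

1 1 9861/10000
2 2 122/125
3 3 9607/10000
4 4 9509/10000
5 5 588/625
6 6 4503/5000
f(2y,6y) = ((122/125)/(4503/5000) − 1)/(4) = 377/18012 ≈ 2.0930%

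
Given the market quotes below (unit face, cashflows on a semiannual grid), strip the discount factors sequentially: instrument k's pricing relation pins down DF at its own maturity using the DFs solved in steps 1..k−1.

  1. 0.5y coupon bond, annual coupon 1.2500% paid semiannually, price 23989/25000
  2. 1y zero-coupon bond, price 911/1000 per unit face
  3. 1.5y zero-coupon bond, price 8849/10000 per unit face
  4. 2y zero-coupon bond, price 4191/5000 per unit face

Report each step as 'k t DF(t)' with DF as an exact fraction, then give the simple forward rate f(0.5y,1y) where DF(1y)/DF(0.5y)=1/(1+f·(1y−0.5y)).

step 1 [0.5y] bond c/2=1/160: DF=(23989/25000 − 1/160·(0))/(1+1/160) = 596/625 ≈ 0.953600
step 2 [1y] zero: DF = P = 911/1000 ≈ 0.911000
step 3 [1.5y] zero: DF = P = 8849/10000 ≈ 0.884900
step 4 [2y] zero: DF = P = 4191/5000 ≈ 0.838200

1 1/2 596/625
2 1 911/1000
3 3/2 8849/10000
4 2 4191/5000
f(0.5y,1y) = ((596/625)/(911/1000) − 1)/(1/2) = 426/4555 ≈ 9.3524%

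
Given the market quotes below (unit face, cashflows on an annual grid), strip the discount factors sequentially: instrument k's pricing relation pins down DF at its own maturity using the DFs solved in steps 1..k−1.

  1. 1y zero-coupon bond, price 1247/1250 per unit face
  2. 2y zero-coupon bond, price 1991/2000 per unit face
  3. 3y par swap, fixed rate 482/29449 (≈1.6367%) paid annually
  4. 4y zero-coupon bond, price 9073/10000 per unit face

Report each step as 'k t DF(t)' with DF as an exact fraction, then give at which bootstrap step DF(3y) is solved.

step 1 [1y] zero: DF = P = 1247/1250 ≈ 0.997600
step 2 [2y] zero: DF = P = 1991/2000 ≈ 0.995500
step 3 [3y] swap r/1=482/29449: DF=(1 − 482/29449·(0.997600+0.995500))/(1+482/29449) = 4759/5000 ≈ 0.951800
step 4 [4y] zero: DF = P = 9073/10000 ≈ 0.907300

1 1 1247/1250
2 2 1991/2000
3 3 4759/5000
4 4 9073/10000
DF(3y) is solved at step 3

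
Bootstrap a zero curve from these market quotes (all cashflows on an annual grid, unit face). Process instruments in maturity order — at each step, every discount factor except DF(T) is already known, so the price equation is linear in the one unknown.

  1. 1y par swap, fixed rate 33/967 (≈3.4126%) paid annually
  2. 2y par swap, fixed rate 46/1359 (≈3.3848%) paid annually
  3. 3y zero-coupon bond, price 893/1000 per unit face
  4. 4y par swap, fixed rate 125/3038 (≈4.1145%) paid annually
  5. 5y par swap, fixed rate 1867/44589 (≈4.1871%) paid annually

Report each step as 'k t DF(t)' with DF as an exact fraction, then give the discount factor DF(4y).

1 1 967/1000
2 2 2339/2500
3 3 893/1000
4 4 17/20
5 5 8133/10000
DF(4y) = 17/20 ≈ 0.850000

step 1 [1y] swap r/1=33/967: DF=(1 − 33/967·(0))/(1+33/967) = 967/1000 ≈ 0.967000
step 2 [2y] swap r/1=46/1359: DF=(1 − 46/1359·(0.967000))/(1+46/1359) = 2339/2500 ≈ 0.935600
step 3 [3y] zero: DF = P = 893/1000 ≈ 0.893000
step 4 [4y] swap r/1=125/3038: DF=(1 − 125/3038·(0.967000+0.935600+0.893000))/(1+125/3038) = 17/20 ≈ 0.850000
step 5 [5y] swap r/1=1867/44589: DF=(1 − 1867/44589·(0.967000+0.935600+0.893000+0.850000))/(1+1867/44589) = 8133/10000 ≈ 0.813300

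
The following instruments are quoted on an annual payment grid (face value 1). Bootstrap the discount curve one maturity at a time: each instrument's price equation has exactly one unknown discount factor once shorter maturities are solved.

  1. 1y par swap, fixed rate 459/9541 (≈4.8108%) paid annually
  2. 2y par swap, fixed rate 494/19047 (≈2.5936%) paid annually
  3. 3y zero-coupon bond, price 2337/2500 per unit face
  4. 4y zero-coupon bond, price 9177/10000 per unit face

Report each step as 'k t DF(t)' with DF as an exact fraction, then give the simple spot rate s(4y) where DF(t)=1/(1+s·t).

1 1 9541/10000
2 2 4753/5000
3 3 2337/2500
4 4 9177/10000
s(4y) = (1/(9177/10000) − 1)/(4) = 823/36708 ≈ 2.2420%

step 1 [1y] swap r/1=459/9541: DF=(1 − 459/9541·(0))/(1+459/9541) = 9541/10000 ≈ 0.954100
step 2 [2y] swap r/1=494/19047: DF=(1 − 494/19047·(0.954100))/(1+494/19047) = 4753/5000 ≈ 0.950600
step 3 [3y] zero: DF = P = 2337/2500 ≈ 0.934800
step 4 [4y] zero: DF = P = 9177/10000 ≈ 0.917700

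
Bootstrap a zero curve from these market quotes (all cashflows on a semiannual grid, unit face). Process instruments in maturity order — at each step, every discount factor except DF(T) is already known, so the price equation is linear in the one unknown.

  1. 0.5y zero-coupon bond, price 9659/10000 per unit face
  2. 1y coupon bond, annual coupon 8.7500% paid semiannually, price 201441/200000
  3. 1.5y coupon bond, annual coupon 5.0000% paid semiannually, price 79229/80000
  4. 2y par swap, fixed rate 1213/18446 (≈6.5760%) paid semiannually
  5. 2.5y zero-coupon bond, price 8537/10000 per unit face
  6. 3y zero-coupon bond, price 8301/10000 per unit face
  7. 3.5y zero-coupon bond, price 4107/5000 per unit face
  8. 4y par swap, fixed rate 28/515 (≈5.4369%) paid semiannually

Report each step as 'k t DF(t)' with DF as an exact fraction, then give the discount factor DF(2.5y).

1 1/2 9659/10000
2 1 1849/2000
3 3/2 9201/10000
4 2 8787/10000
5 5/2 8537/10000
6 3 8301/10000
7 7/2 4107/5000
8 4 506/625
DF(2.5y) = 8537/10000 ≈ 0.853700

step 1 [0.5y] zero: DF = P = 9659/10000 ≈ 0.965900
step 2 [1y] bond c/2=7/160: DF=(201441/200000 − 7/160·(0.965900))/(1+7/160) = 1849/2000 ≈ 0.924500
step 3 [1.5y] bond c/2=1/40: DF=(79229/80000 − 1/40·(0.965900+0.924500))/(1+1/40) = 9201/10000 ≈ 0.920100
step 4 [2y] swap r/2=1213/36892: DF=(1 − 1213/36892·(0.965900+0.924500+0.920100))/(1+1213/36892) = 8787/10000 ≈ 0.878700
step 5 [2.5y] zero: DF = P = 8537/10000 ≈ 0.853700
step 6 [3y] zero: DF = P = 8301/10000 ≈ 0.830100
step 7 [3.5y] zero: DF = P = 4107/5000 ≈ 0.821400
step 8 [4y] swap r/2=14/515: DF=(1 − 14/515·(0.965900+0.924500+0.920100+0.878700+0.853700+0.830100+0.821400))/(1+14/515) = 506/625 ≈ 0.809600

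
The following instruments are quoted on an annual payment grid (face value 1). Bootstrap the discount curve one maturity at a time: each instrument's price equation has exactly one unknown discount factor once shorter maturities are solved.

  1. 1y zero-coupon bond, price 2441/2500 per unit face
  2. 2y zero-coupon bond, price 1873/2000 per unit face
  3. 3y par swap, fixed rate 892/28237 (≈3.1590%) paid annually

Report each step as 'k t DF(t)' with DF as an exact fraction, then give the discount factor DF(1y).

1 1 2441/2500
2 2 1873/2000
3 3 2277/2500
DF(1y) = 2441/2500 ≈ 0.976400

step 1 [1y] zero: DF = P = 2441/2500 ≈ 0.976400
step 2 [2y] zero: DF = P = 1873/2000 ≈ 0.936500
step 3 [3y] swap r/1=892/28237: DF=(1 − 892/28237·(0.976400+0.936500))/(1+892/28237) = 2277/2500 ≈ 0.910800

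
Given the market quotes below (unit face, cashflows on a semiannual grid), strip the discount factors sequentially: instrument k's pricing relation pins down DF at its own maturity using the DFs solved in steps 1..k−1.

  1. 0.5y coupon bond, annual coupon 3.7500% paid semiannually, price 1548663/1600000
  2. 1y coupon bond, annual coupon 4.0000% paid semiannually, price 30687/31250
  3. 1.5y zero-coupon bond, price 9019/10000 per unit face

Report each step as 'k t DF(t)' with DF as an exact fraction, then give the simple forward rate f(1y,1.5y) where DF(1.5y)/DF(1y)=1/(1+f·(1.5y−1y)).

step 1 [0.5y] bond c/2=3/160: DF=(1548663/1600000 − 3/160·(0))/(1+3/160) = 9501/10000 ≈ 0.950100
step 2 [1y] bond c/2=1/50: DF=(30687/31250 − 1/50·(0.950100))/(1+1/50) = 9441/10000 ≈ 0.944100
step 3 [1.5y] zero: DF = P = 9019/10000 ≈ 0.901900

1 1/2 9501/10000
2 1 9441/10000
3 3/2 9019/10000
f(1y,1.5y) = ((9441/10000)/(9019/10000) − 1)/(1/2) = 844/9019 ≈ 9.3580%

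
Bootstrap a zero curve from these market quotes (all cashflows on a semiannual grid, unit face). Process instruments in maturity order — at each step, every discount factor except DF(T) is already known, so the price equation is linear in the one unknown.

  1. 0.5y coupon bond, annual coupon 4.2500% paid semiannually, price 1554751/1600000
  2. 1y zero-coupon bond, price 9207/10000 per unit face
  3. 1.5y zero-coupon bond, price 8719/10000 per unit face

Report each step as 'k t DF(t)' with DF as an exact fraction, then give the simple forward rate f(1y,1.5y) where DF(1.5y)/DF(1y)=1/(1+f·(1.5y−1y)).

1 1/2 1903/2000
2 1 9207/10000
3 3/2 8719/10000
f(1y,1.5y) = ((9207/10000)/(8719/10000) − 1)/(1/2) = 976/8719 ≈ 11.1939%

step 1 [0.5y] bond c/2=17/800: DF=(1554751/1600000 − 17/800·(0))/(1+17/800) = 1903/2000 ≈ 0.951500
step 2 [1y] zero: DF = P = 9207/10000 ≈ 0.920700
step 3 [1.5y] zero: DF = P = 8719/10000 ≈ 0.871900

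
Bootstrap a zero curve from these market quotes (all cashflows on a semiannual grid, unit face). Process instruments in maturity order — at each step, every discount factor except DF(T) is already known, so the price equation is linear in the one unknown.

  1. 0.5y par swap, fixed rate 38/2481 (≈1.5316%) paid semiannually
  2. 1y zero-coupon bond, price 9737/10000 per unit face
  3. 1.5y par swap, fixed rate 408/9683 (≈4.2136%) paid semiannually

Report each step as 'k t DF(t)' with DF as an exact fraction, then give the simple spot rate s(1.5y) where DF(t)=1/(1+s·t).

1 1/2 2481/2500
2 1 9737/10000
3 3/2 2347/2500
s(1.5y) = (1/(2347/2500) − 1)/(3/2) = 102/2347 ≈ 4.3460%

step 1 [0.5y] swap r/2=19/2481: DF=(1 − 19/2481·(0))/(1+19/2481) = 2481/2500 ≈ 0.992400
step 2 [1y] zero: DF = P = 9737/10000 ≈ 0.973700
step 3 [1.5y] swap r/2=204/9683: DF=(1 − 204/9683·(0.992400+0.973700))/(1+204/9683) = 2347/2500 ≈ 0.938800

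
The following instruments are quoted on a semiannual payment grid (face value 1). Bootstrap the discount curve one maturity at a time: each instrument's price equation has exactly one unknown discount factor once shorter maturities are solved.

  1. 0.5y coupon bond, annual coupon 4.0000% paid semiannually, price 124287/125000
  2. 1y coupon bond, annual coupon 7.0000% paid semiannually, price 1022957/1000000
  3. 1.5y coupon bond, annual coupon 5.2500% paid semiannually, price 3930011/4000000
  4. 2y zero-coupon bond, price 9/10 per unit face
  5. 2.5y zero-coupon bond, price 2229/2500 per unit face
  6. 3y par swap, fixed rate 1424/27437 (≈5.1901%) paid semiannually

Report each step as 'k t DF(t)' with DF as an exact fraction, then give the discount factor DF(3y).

1 1/2 2437/2500
2 1 4777/5000
3 3/2 227/250
4 2 9/10
5 5/2 2229/2500
6 3 536/625
DF(3y) = 536/625 ≈ 0.857600

step 1 [0.5y] bond c/2=1/50: DF=(124287/125000 − 1/50·(0))/(1+1/50) = 2437/2500 ≈ 0.974800
step 2 [1y] bond c/2=7/200: DF=(1022957/1000000 − 7/200·(0.974800))/(1+7/200) = 4777/5000 ≈ 0.955400
step 3 [1.5y] bond c/2=21/800: DF=(3930011/4000000 − 21/800·(0.974800+0.955400))/(1+21/800) = 227/250 ≈ 0.908000
step 4 [2y] zero: DF = P = 9/10 ≈ 0.900000
step 5 [2.5y] zero: DF = P = 2229/2500 ≈ 0.891600
step 6 [3y] swap r/2=712/27437: DF=(1 − 712/27437·(0.974800+0.955400+0.908000+0.900000+0.891600))/(1+712/27437) = 536/625 ≈ 0.857600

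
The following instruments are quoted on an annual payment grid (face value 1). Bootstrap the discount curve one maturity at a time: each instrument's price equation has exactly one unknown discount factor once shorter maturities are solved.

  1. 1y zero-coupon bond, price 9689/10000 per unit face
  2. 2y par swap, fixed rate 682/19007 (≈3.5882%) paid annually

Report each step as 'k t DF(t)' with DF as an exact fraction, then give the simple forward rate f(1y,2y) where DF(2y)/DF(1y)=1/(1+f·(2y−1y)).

step 1 [1y] zero: DF = P = 9689/10000 ≈ 0.968900
step 2 [2y] swap r/1=682/19007: DF=(1 − 682/19007·(0.968900))/(1+682/19007) = 4659/5000 ≈ 0.931800

1 1 9689/10000
2 2 4659/5000
f(1y,2y) = ((9689/10000)/(4659/5000) − 1)/(1) = 371/9318 ≈ 3.9815%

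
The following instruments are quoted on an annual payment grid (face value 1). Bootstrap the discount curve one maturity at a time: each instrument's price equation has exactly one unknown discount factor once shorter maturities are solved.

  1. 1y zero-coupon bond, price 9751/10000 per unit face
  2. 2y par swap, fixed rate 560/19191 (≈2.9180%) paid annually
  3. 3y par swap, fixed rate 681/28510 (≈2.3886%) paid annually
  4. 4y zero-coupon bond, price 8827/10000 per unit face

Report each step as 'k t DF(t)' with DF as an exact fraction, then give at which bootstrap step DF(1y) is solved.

1 1 9751/10000
2 2 118/125
3 3 9319/10000
4 4 8827/10000
DF(1y) is solved at step 1

step 1 [1y] zero: DF = P = 9751/10000 ≈ 0.975100
step 2 [2y] swap r/1=560/19191: DF=(1 − 560/19191·(0.975100))/(1+560/19191) = 118/125 ≈ 0.944000
step 3 [3y] swap r/1=681/28510: DF=(1 − 681/28510·(0.975100+0.944000))/(1+681/28510) = 9319/10000 ≈ 0.931900
step 4 [4y] zero: DF = P = 8827/10000 ≈ 0.882700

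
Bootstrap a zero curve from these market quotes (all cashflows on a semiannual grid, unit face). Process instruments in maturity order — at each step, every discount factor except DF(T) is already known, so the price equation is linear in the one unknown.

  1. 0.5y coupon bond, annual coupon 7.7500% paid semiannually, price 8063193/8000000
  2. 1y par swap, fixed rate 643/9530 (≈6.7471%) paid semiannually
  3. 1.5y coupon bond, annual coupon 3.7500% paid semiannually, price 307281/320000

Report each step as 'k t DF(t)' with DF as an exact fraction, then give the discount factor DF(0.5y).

step 1 [0.5y] bond c/2=31/800: DF=(8063193/8000000 − 31/800·(0))/(1+31/800) = 9703/10000 ≈ 0.970300
step 2 [1y] swap r/2=643/19060: DF=(1 − 643/19060·(0.970300))/(1+643/19060) = 9357/10000 ≈ 0.935700
step 3 [1.5y] bond c/2=3/160: DF=(307281/320000 − 3/160·(0.970300+0.935700))/(1+3/160) = 363/400 ≈ 0.907500

1 1/2 9703/10000
2 1 9357/10000
3 3/2 363/400
DF(0.5y) = 9703/10000 ≈ 0.970300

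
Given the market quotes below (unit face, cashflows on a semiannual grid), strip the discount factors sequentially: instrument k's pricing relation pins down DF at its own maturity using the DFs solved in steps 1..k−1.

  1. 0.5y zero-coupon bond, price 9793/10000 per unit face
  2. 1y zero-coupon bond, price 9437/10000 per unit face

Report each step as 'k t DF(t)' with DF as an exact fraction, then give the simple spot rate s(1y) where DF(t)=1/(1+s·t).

1 1/2 9793/10000
2 1 9437/10000
s(1y) = (1/(9437/10000) − 1)/(1) = 563/9437 ≈ 5.9659%

step 1 [0.5y] zero: DF = P = 9793/10000 ≈ 0.979300
step 2 [1y] zero: DF = P = 9437/10000 ≈ 0.943700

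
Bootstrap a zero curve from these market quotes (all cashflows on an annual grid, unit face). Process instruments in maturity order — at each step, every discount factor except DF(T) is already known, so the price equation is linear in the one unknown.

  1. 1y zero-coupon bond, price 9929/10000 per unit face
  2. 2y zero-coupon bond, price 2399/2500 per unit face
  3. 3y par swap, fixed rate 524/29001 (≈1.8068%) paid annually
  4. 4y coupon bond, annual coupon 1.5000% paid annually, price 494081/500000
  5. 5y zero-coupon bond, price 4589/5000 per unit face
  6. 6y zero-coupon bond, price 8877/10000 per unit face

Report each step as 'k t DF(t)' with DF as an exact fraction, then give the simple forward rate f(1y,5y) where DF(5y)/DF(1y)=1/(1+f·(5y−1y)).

step 1 [1y] zero: DF = P = 9929/10000 ≈ 0.992900
step 2 [2y] zero: DF = P = 2399/2500 ≈ 0.959600
step 3 [3y] swap r/1=524/29001: DF=(1 − 524/29001·(0.992900+0.959600))/(1+524/29001) = 2369/2500 ≈ 0.947600
step 4 [4y] bond c/1=3/200: DF=(494081/500000 − 3/200·(0.992900+0.959600+0.947600))/(1+3/200) = 9307/10000 ≈ 0.930700
step 5 [5y] zero: DF = P = 4589/5000 ≈ 0.917800
step 6 [6y] zero: DF = P = 8877/10000 ≈ 0.887700

1 1 9929/10000
2 2 2399/2500
3 3 2369/2500
4 4 9307/10000
5 5 4589/5000
6 6 8877/10000
f(1y,5y) = ((9929/10000)/(4589/5000) − 1)/(4) = 751/36712 ≈ 2.0457%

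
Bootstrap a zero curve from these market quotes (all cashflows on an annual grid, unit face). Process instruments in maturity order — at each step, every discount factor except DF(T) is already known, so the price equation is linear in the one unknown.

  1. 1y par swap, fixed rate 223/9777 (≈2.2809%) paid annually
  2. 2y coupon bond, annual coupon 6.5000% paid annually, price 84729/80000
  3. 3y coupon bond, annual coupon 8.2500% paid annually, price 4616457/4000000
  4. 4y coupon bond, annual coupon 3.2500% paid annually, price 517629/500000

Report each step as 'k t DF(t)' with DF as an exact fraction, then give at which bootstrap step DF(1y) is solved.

1 1 9777/10000
2 2 2337/2500
3 3 2301/2500
4 4 1827/2000
DF(1y) is solved at step 1

step 1 [1y] swap r/1=223/9777: DF=(1 − 223/9777·(0))/(1+223/9777) = 9777/10000 ≈ 0.977700
step 2 [2y] bond c/1=13/200: DF=(84729/80000 − 13/200·(0.977700))/(1+13/200) = 2337/2500 ≈ 0.934800
step 3 [3y] bond c/1=33/400: DF=(4616457/4000000 − 33/400·(0.977700+0.934800))/(1+33/400) = 2301/2500 ≈ 0.920400
step 4 [4y] bond c/1=13/400: DF=(517629/500000 − 13/400·(0.977700+0.934800+0.920400))/(1+13/400) = 1827/2000 ≈ 0.913500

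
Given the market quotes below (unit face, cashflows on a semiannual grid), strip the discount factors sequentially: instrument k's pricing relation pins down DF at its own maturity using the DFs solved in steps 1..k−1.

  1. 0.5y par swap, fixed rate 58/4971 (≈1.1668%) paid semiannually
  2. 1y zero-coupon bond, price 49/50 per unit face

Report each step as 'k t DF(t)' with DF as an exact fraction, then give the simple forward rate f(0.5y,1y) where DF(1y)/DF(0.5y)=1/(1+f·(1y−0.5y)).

step 1 [0.5y] swap r/2=29/4971: DF=(1 − 29/4971·(0))/(1+29/4971) = 4971/5000 ≈ 0.994200
step 2 [1y] zero: DF = P = 49/50 ≈ 0.980000

1 1/2 4971/5000
2 1 49/50
f(0.5y,1y) = ((4971/5000)/(49/50) − 1)/(1/2) = 71/2450 ≈ 2.8980%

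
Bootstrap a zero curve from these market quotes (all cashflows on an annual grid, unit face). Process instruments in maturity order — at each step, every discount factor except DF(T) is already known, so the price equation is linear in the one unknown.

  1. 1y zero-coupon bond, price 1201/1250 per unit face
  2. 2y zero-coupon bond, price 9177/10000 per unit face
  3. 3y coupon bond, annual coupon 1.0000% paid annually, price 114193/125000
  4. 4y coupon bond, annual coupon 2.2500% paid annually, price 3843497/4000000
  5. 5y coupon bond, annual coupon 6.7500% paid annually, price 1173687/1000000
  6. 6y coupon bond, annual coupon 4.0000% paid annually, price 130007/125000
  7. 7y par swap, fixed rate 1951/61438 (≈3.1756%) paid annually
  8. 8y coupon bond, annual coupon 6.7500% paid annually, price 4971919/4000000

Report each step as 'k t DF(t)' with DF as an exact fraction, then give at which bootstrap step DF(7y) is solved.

1 1 1201/1250
2 2 9177/10000
3 3 8859/10000
4 4 8789/10000
5 5 8691/10000
6 6 1653/2000
7 7 8049/10000
8 8 7759/10000
DF(7y) is solved at step 7

step 1 [1y] zero: DF = P = 1201/1250 ≈ 0.960800
step 2 [2y] zero: DF = P = 9177/10000 ≈ 0.917700
step 3 [3y] bond c/1=1/100: DF=(114193/125000 − 1/100·(0.960800+0.917700))/(1+1/100) = 8859/10000 ≈ 0.885900
step 4 [4y] bond c/1=9/400: DF=(3843497/4000000 − 9/400·(0.960800+0.917700+0.885900))/(1+9/400) = 8789/10000 ≈ 0.878900
step 5 [5y] bond c/1=27/400: DF=(1173687/1000000 − 27/400·(0.960800+0.917700+0.885900+0.878900))/(1+27/400) = 8691/10000 ≈ 0.869100
step 6 [6y] bond c/1=1/25: DF=(130007/125000 − 1/25·(0.960800+0.917700+0.885900+0.878900+0.869100))/(1+1/25) = 1653/2000 ≈ 0.826500
step 7 [7y] swap r/1=1951/61438: DF=(1 − 1951/61438·(0.960800+0.917700+0.885900+0.878900+0.869100+0.826500))/(1+1951/61438) = 8049/10000 ≈ 0.804900
step 8 [8y] bond c/1=27/400: DF=(4971919/4000000 − 27/400·(0.960800+0.917700+0.885900+0.878900+0.869100+0.826500+0.804900))/(1+27/400) = 7759/10000 ≈ 0.775900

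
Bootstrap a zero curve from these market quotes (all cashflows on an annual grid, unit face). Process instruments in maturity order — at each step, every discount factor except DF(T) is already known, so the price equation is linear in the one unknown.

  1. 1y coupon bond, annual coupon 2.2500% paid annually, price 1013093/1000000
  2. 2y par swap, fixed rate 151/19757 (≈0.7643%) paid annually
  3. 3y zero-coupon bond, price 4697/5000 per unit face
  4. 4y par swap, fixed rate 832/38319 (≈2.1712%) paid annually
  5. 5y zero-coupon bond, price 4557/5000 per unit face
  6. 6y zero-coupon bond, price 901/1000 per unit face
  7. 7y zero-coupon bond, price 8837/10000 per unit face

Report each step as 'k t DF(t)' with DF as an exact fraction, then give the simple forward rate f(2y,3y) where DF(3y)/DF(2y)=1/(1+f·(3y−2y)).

step 1 [1y] bond c/1=9/400: DF=(1013093/1000000 − 9/400·(0))/(1+9/400) = 2477/2500 ≈ 0.990800
step 2 [2y] swap r/1=151/19757: DF=(1 − 151/19757·(0.990800))/(1+151/19757) = 9849/10000 ≈ 0.984900
step 3 [3y] zero: DF = P = 4697/5000 ≈ 0.939400
step 4 [4y] swap r/1=832/38319: DF=(1 − 832/38319·(0.990800+0.984900+0.939400))/(1+832/38319) = 573/625 ≈ 0.916800
step 5 [5y] zero: DF = P = 4557/5000 ≈ 0.911400
step 6 [6y] zero: DF = P = 901/1000 ≈ 0.901000
step 7 [7y] zero: DF = P = 8837/10000 ≈ 0.883700

1 1 2477/2500
2 2 9849/10000
3 3 4697/5000
4 4 573/625
5 5 4557/5000
6 6 901/1000
7 7 8837/10000
f(2y,3y) = ((9849/10000)/(4697/5000) − 1)/(1) = 65/1342 ≈ 4.8435%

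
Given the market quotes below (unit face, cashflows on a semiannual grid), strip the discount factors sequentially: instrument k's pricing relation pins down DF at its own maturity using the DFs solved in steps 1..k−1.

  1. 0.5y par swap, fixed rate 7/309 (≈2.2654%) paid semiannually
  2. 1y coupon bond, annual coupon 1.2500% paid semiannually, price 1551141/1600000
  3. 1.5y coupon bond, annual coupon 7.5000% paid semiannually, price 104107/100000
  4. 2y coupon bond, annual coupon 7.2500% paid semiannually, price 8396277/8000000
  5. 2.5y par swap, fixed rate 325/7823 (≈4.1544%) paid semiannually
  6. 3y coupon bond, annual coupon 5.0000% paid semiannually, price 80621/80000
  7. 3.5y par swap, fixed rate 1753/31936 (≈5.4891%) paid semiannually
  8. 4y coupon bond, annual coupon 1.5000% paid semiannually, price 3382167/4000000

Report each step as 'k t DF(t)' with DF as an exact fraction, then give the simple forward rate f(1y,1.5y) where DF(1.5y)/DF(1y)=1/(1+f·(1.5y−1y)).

1 1/2 618/625
2 1 9573/10000
3 3/2 9331/10000
4 2 9121/10000
5 5/2 361/400
6 3 8687/10000
7 7/2 8247/10000
8 4 7917/10000
f(1y,1.5y) = ((9573/10000)/(9331/10000) − 1)/(1/2) = 484/9331 ≈ 5.1870%

step 1 [0.5y] swap r/2=7/618: DF=(1 − 7/618·(0))/(1+7/618) = 618/625 ≈ 0.988800
step 2 [1y] bond c/2=1/160: DF=(1551141/1600000 − 1/160·(0.988800))/(1+1/160) = 9573/10000 ≈ 0.957300
step 3 [1.5y] bond c/2=3/80: DF=(104107/100000 − 3/80·(0.988800+0.957300))/(1+3/80) = 9331/10000 ≈ 0.933100
step 4 [2y] bond c/2=29/800: DF=(8396277/8000000 − 29/800·(0.988800+0.957300+0.933100))/(1+29/800) = 9121/10000 ≈ 0.912100
step 5 [2.5y] swap r/2=325/15646: DF=(1 − 325/15646·(0.988800+0.957300+0.933100+0.912100))/(1+325/15646) = 361/400 ≈ 0.902500
step 6 [3y] bond c/2=1/40: DF=(80621/80000 − 1/40·(0.988800+0.957300+0.933100+0.912100+0.902500))/(1+1/40) = 8687/10000 ≈ 0.868700
step 7 [3.5y] swap r/2=1753/63872: DF=(1 − 1753/63872·(0.988800+0.957300+0.933100+0.912100+0.902500+0.868700))/(1+1753/63872) = 8247/10000 ≈ 0.824700
step 8 [4y] bond c/2=3/400: DF=(3382167/4000000 − 3/400·(0.988800+0.957300+0.933100+0.912100+0.902500+0.868700+0.824700))/(1+3/400) = 7917/10000 ≈ 0.791700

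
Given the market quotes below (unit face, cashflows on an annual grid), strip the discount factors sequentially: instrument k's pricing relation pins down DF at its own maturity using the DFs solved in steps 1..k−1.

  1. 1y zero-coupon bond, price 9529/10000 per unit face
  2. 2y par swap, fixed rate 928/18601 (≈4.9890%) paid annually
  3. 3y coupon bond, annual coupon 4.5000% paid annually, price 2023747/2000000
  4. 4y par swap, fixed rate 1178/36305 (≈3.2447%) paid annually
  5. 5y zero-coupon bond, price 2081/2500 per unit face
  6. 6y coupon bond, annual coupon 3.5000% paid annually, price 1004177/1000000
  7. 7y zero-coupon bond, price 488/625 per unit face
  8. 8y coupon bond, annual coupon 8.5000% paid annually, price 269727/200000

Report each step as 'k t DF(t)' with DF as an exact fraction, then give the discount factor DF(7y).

step 1 [1y] zero: DF = P = 9529/10000 ≈ 0.952900
step 2 [2y] swap r/1=928/18601: DF=(1 − 928/18601·(0.952900))/(1+928/18601) = 567/625 ≈ 0.907200
step 3 [3y] bond c/1=9/200: DF=(2023747/2000000 − 9/200·(0.952900+0.907200))/(1+9/200) = 4441/5000 ≈ 0.888200
step 4 [4y] swap r/1=1178/36305: DF=(1 − 1178/36305·(0.952900+0.907200+0.888200))/(1+1178/36305) = 4411/5000 ≈ 0.882200
step 5 [5y] zero: DF = P = 2081/2500 ≈ 0.832400
step 6 [6y] bond c/1=7/200: DF=(1004177/1000000 − 7/200·(0.952900+0.907200+0.888200+0.882200+0.832400))/(1+7/200) = 8193/10000 ≈ 0.819300
step 7 [7y] zero: DF = P = 488/625 ≈ 0.780800
step 8 [8y] bond c/1=17/200: DF=(269727/200000 − 17/200·(0.952900+0.907200+0.888200+0.882200+0.832400+0.819300+0.780800))/(1+17/200) = 96/125 ≈ 0.768000

1 1 9529/10000
2 2 567/625
3 3 4441/5000
4 4 4411/5000
5 5 2081/2500
6 6 8193/10000
7 7 488/625
8 8 96/125
DF(7y) = 488/625 ≈ 0.780800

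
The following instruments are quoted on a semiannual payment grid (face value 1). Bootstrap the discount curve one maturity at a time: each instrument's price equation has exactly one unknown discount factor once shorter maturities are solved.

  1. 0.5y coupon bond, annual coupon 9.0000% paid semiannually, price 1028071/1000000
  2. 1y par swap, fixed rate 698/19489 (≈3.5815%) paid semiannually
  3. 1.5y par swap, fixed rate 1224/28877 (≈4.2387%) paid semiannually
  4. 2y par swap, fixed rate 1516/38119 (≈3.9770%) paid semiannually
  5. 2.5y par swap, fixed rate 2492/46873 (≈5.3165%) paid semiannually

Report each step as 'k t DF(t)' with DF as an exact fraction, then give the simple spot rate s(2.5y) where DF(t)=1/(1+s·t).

1 1/2 4919/5000
2 1 9651/10000
3 3/2 2347/2500
4 2 4621/5000
5 5/2 4377/5000
s(2.5y) = (1/(4377/5000) − 1)/(5/2) = 1246/21885 ≈ 5.6934%

step 1 [0.5y] bond c/2=9/200: DF=(1028071/1000000 − 9/200·(0))/(1+9/200) = 4919/5000 ≈ 0.983800
step 2 [1y] swap r/2=349/19489: DF=(1 − 349/19489·(0.983800))/(1+349/19489) = 9651/10000 ≈ 0.965100
step 3 [1.5y] swap r/2=612/28877: DF=(1 − 612/28877·(0.983800+0.965100))/(1+612/28877) = 2347/2500 ≈ 0.938800
step 4 [2y] swap r/2=758/38119: DF=(1 − 758/38119·(0.983800+0.965100+0.938800))/(1+758/38119) = 4621/5000 ≈ 0.924200
step 5 [2.5y] swap r/2=1246/46873: DF=(1 − 1246/46873·(0.983800+0.965100+0.938800+0.924200))/(1+1246/46873) = 4377/5000 ≈ 0.875400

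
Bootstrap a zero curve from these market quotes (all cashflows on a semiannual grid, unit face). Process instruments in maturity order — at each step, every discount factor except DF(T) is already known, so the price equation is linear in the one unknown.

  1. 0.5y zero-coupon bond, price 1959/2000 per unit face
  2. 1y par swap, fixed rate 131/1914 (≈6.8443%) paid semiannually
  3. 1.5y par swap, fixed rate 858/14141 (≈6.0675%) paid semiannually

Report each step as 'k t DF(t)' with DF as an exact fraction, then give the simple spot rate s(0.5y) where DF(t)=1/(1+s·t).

1 1/2 1959/2000
2 1 1869/2000
3 3/2 4571/5000
s(0.5y) = (1/(1959/2000) − 1)/(1/2) = 82/1959 ≈ 4.1858%

step 1 [0.5y] zero: DF = P = 1959/2000 ≈ 0.979500
step 2 [1y] swap r/2=131/3828: DF=(1 − 131/3828·(0.979500))/(1+131/3828) = 1869/2000 ≈ 0.934500
step 3 [1.5y] swap r/2=429/14141: DF=(1 − 429/14141·(0.979500+0.934500))/(1+429/14141) = 4571/5000 ≈ 0.914200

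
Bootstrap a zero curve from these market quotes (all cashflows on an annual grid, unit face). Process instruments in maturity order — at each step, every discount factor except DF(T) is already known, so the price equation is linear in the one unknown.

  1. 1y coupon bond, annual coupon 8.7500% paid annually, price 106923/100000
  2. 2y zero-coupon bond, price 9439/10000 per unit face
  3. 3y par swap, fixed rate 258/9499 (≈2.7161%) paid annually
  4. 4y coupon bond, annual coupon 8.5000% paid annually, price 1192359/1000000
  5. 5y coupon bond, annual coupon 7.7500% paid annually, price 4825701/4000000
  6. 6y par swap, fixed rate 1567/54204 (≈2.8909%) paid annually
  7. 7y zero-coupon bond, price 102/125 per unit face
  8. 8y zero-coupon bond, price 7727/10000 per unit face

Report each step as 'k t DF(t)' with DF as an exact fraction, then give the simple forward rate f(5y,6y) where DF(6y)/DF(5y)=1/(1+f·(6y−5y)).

step 1 [1y] bond c/1=7/80: DF=(106923/100000 − 7/80·(0))/(1+7/80) = 1229/1250 ≈ 0.983200
step 2 [2y] zero: DF = P = 9439/10000 ≈ 0.943900
step 3 [3y] swap r/1=258/9499: DF=(1 − 258/9499·(0.983200+0.943900))/(1+258/9499) = 4613/5000 ≈ 0.922600
step 4 [4y] bond c/1=17/200: DF=(1192359/1000000 − 17/200·(0.983200+0.943900+0.922600))/(1+17/200) = 8757/10000 ≈ 0.875700
step 5 [5y] bond c/1=31/400: DF=(4825701/4000000 − 31/400·(0.983200+0.943900+0.922600+0.875700))/(1+31/400) = 8517/10000 ≈ 0.851700
step 6 [6y] swap r/1=1567/54204: DF=(1 − 1567/54204·(0.983200+0.943900+0.922600+0.875700+0.851700))/(1+1567/54204) = 8433/10000 ≈ 0.843300
step 7 [7y] zero: DF = P = 102/125 ≈ 0.816000
step 8 [8y] zero: DF = P = 7727/10000 ≈ 0.772700

1 1 1229/1250
2 2 9439/10000
3 3 4613/5000
4 4 8757/10000
5 5 8517/10000
6 6 8433/10000
7 7 102/125
8 8 7727/10000
f(5y,6y) = ((8517/10000)/(8433/10000) − 1)/(1) = 28/2811 ≈ 0.9961%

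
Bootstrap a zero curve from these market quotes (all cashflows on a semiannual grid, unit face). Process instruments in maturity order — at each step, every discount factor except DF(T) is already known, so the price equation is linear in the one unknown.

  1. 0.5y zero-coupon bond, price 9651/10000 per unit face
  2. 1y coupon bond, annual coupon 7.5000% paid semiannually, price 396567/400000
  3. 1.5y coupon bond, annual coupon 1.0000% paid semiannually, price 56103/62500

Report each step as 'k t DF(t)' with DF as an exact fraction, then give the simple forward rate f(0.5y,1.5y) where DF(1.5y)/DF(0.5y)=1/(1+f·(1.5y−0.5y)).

step 1 [0.5y] zero: DF = P = 9651/10000 ≈ 0.965100
step 2 [1y] bond c/2=3/80: DF=(396567/400000 − 3/80·(0.965100))/(1+3/80) = 9207/10000 ≈ 0.920700
step 3 [1.5y] bond c/2=1/200: DF=(56103/62500 − 1/200·(0.965100+0.920700))/(1+1/200) = 4419/5000 ≈ 0.883800

1 1/2 9651/10000
2 1 9207/10000
3 3/2 4419/5000
f(0.5y,1.5y) = ((9651/10000)/(4419/5000) − 1)/(1) = 271/2946 ≈ 9.1989%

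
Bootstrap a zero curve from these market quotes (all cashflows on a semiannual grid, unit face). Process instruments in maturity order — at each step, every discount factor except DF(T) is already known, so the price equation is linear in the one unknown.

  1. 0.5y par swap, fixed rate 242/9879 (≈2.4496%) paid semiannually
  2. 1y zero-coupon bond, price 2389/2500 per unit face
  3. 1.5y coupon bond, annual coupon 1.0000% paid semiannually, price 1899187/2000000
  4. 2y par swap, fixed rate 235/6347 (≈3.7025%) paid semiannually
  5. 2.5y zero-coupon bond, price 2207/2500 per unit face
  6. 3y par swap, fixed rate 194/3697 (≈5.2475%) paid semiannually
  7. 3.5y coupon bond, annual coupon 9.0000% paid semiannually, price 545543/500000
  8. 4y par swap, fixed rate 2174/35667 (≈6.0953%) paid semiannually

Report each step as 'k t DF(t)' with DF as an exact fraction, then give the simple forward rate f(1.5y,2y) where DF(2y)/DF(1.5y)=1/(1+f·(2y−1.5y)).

step 1 [0.5y] swap r/2=121/9879: DF=(1 − 121/9879·(0))/(1+121/9879) = 9879/10000 ≈ 0.987900
step 2 [1y] zero: DF = P = 2389/2500 ≈ 0.955600
step 3 [1.5y] bond c/2=1/200: DF=(1899187/2000000 − 1/200·(0.987900+0.955600))/(1+1/200) = 1169/1250 ≈ 0.935200
step 4 [2y] swap r/2=235/12694: DF=(1 − 235/12694·(0.987900+0.955600+0.935200))/(1+235/12694) = 1859/2000 ≈ 0.929500
step 5 [2.5y] zero: DF = P = 2207/2500 ≈ 0.882800
step 6 [3y] swap r/2=97/3697: DF=(1 − 97/3697·(0.987900+0.955600+0.935200+0.929500+0.882800))/(1+97/3697) = 1709/2000 ≈ 0.854500
step 7 [3.5y] bond c/2=9/200: DF=(545543/500000 − 9/200·(0.987900+0.955600+0.935200+0.929500+0.882800+0.854500))/(1+9/200) = 8053/10000 ≈ 0.805300
step 8 [4y] swap r/2=1087/35667: DF=(1 − 1087/35667·(0.987900+0.955600+0.935200+0.929500+0.882800+0.854500+0.805300))/(1+1087/35667) = 3913/5000 ≈ 0.782600

1 1/2 9879/10000
2 1 2389/2500
3 3/2 1169/1250
4 2 1859/2000
5 5/2 2207/2500
6 3 1709/2000
7 7/2 8053/10000
8 4 3913/5000
f(1.5y,2y) = ((1169/1250)/(1859/2000) − 1)/(1/2) = 114/9295 ≈ 1.2265%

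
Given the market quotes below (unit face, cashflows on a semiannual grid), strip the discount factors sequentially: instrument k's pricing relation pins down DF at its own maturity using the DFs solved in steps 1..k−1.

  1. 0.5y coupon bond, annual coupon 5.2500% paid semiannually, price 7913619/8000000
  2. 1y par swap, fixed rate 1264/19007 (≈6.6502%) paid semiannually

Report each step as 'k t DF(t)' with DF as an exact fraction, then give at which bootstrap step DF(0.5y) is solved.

step 1 [0.5y] bond c/2=21/800: DF=(7913619/8000000 − 21/800·(0))/(1+21/800) = 9639/10000 ≈ 0.963900
step 2 [1y] swap r/2=632/19007: DF=(1 − 632/19007·(0.963900))/(1+632/19007) = 1171/1250 ≈ 0.936800

1 1/2 9639/10000
2 1 1171/1250
DF(0.5y) is solved at step 1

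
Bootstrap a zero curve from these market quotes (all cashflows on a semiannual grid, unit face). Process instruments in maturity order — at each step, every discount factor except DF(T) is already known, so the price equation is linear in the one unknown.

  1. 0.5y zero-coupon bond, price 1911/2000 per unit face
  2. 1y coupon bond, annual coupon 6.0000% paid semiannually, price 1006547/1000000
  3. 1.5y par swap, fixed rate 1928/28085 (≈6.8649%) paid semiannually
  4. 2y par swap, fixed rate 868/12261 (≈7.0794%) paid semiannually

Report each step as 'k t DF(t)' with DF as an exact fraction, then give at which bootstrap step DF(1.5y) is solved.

1 1/2 1911/2000
2 1 4747/5000
3 3/2 2259/2500
4 2 4349/5000
DF(1.5y) is solved at step 3

step 1 [0.5y] zero: DF = P = 1911/2000 ≈ 0.955500
step 2 [1y] bond c/2=3/100: DF=(1006547/1000000 − 3/100·(0.955500))/(1+3/100) = 4747/5000 ≈ 0.949400
step 3 [1.5y] swap r/2=964/28085: DF=(1 − 964/28085·(0.955500+0.949400))/(1+964/28085) = 2259/2500 ≈ 0.903600
step 4 [2y] swap r/2=434/12261: DF=(1 − 434/12261·(0.955500+0.949400+0.903600))/(1+434/12261) = 4349/5000 ≈ 0.869800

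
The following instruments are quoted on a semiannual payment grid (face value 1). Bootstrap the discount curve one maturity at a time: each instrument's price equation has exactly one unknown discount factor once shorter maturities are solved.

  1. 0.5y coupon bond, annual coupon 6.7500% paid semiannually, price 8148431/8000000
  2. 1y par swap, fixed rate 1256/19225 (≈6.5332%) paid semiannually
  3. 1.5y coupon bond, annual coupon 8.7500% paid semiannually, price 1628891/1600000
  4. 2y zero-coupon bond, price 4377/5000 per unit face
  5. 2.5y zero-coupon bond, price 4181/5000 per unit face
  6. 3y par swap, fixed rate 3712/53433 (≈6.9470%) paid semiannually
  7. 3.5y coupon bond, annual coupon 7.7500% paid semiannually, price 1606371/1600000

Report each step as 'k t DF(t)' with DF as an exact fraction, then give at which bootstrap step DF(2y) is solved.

step 1 [0.5y] bond c/2=27/800: DF=(8148431/8000000 − 27/800·(0))/(1+27/800) = 9853/10000 ≈ 0.985300
step 2 [1y] swap r/2=628/19225: DF=(1 − 628/19225·(0.985300))/(1+628/19225) = 2343/2500 ≈ 0.937200
step 3 [1.5y] bond c/2=7/160: DF=(1628891/1600000 − 7/160·(0.985300+0.937200))/(1+7/160) = 2237/2500 ≈ 0.894800
step 4 [2y] zero: DF = P = 4377/5000 ≈ 0.875400
step 5 [2.5y] zero: DF = P = 4181/5000 ≈ 0.836200
step 6 [3y] swap r/2=1856/53433: DF=(1 − 1856/53433·(0.985300+0.937200+0.894800+0.875400+0.836200))/(1+1856/53433) = 509/625 ≈ 0.814400
step 7 [3.5y] bond c/2=31/800: DF=(1606371/1600000 − 31/800·(0.985300+0.937200+0.894800+0.875400+0.836200+0.814400))/(1+31/800) = 959/1250 ≈ 0.767200

1 1/2 9853/10000
2 1 2343/2500
3 3/2 2237/2500
4 2 4377/5000
5 5/2 4181/5000
6 3 509/625
7 7/2 959/1250
DF(2y) is solved at step 4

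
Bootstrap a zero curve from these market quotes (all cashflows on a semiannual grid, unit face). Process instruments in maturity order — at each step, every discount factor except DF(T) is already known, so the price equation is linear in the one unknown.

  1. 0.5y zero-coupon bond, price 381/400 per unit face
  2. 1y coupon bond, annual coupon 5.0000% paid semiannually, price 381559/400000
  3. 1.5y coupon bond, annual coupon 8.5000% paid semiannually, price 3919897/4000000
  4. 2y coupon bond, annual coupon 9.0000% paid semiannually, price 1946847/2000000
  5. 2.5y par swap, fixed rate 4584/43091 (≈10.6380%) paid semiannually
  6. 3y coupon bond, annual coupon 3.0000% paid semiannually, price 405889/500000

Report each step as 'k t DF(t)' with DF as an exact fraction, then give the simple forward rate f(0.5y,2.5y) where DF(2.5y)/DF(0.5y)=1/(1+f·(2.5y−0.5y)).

step 1 [0.5y] zero: DF = P = 381/400 ≈ 0.952500
step 2 [1y] bond c/2=1/40: DF=(381559/400000 − 1/40·(0.952500))/(1+1/40) = 4537/5000 ≈ 0.907400
step 3 [1.5y] bond c/2=17/400: DF=(3919897/4000000 − 17/400·(0.952500+0.907400))/(1+17/400) = 4321/5000 ≈ 0.864200
step 4 [2y] bond c/2=9/200: DF=(1946847/2000000 − 9/200·(0.952500+0.907400+0.864200))/(1+9/200) = 4071/5000 ≈ 0.814200
step 5 [2.5y] swap r/2=2292/43091: DF=(1 − 2292/43091·(0.952500+0.907400+0.864200+0.814200))/(1+2292/43091) = 1927/2500 ≈ 0.770800
step 6 [3y] bond c/2=3/200: DF=(405889/500000 − 3/200·(0.952500+0.907400+0.864200+0.814200+0.770800))/(1+3/200) = 7361/10000 ≈ 0.736100

1 1/2 381/400
2 1 4537/5000
3 3/2 4321/5000
4 2 4071/5000
5 5/2 1927/2500
6 3 7361/10000
f(0.5y,2.5y) = ((381/400)/(1927/2500) − 1)/(2) = 1817/15416 ≈ 11.7865%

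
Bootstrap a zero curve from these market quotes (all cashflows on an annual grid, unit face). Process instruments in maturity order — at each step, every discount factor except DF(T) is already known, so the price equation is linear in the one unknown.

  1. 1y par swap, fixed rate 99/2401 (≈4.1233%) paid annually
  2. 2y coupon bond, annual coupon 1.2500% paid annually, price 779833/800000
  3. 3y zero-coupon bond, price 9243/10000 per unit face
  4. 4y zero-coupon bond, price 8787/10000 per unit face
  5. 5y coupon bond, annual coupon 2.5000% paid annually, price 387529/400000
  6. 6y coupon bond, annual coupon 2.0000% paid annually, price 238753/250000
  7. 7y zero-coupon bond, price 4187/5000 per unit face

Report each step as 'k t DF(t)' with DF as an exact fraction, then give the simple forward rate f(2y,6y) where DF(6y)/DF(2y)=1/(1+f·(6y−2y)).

step 1 [1y] swap r/1=99/2401: DF=(1 − 99/2401·(0))/(1+99/2401) = 2401/2500 ≈ 0.960400
step 2 [2y] bond c/1=1/80: DF=(779833/800000 − 1/80·(0.960400))/(1+1/80) = 9509/10000 ≈ 0.950900
step 3 [3y] zero: DF = P = 9243/10000 ≈ 0.924300
step 4 [4y] zero: DF = P = 8787/10000 ≈ 0.878700
step 5 [5y] bond c/1=1/40: DF=(387529/400000 − 1/40·(0.960400+0.950900+0.924300+0.878700))/(1+1/40) = 4273/5000 ≈ 0.854600
step 6 [6y] bond c/1=1/50: DF=(238753/250000 − 1/50·(0.960400+0.950900+0.924300+0.878700+0.854600))/(1+1/50) = 8467/10000 ≈ 0.846700
step 7 [7y] zero: DF = P = 4187/5000 ≈ 0.837400

1 1 2401/2500
2 2 9509/10000
3 3 9243/10000
4 4 8787/10000
5 5 4273/5000
6 6 8467/10000
7 7 4187/5000
f(2y,6y) = ((9509/10000)/(8467/10000) − 1)/(4) = 521/16934 ≈ 3.0767%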